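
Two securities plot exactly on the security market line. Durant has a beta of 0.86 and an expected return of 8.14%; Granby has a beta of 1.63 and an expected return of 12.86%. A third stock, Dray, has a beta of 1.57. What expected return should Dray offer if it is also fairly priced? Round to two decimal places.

12.49%

MRP (SML slope) = (12.86% − 8.14%) / (1.63 − 0.86) = 4.72% / 0.77 = 6.1299%
R_f (intercept) = 8.14% − 0.86 × 6.1299% = 2.8683%
E(R_Dray) = R_f + β × MRP = 2.8683% + 1.57 × 6.1299% = 12.49%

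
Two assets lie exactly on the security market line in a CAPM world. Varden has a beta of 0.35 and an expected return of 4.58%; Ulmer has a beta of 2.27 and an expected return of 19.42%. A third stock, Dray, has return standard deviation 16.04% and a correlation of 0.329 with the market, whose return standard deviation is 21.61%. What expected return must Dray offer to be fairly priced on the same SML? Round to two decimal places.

MRP = (19.42% − 4.58%) / (2.27 − 0.35) = 7.7292%
R_f = 4.58% − 0.35 × 7.7292% = 1.8748%
β_Dray = ρ·σ_i/σ_m = 0.329 × 16.04 / 21.61 = 0.2442
E(R_Dray) = R_f + β × MRP = 1.8748% + 0.2442 × 7.7292% = 3.76%

3.76%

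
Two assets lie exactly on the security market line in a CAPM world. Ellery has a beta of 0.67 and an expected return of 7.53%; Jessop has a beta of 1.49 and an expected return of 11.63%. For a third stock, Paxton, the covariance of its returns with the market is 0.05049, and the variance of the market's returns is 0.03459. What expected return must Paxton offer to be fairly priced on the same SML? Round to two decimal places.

MRP = (11.63% − 7.53%) / (1.49 − 0.67) = 5.0000%
R_f = 7.53% − 0.67 × 5.0000% = 4.1800%
β_Paxton = Cov / Var(R_m) = 0.05049 / 0.03459 = 1.4597
E(R_Paxton) = R_f + β × MRP = 4.1800% + 1.4597 × 5.0000% = 11.48%

11.48%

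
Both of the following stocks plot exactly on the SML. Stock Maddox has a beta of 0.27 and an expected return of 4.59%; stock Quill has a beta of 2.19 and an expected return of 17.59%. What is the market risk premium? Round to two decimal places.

6.77%

Both satisfy E(R) = R_f + β·MRP, so the slope of the SML is
MRP = (17.59% − 4.59%) / (2.19 − 0.27) = 13.00% / 1.92 = 6.7708%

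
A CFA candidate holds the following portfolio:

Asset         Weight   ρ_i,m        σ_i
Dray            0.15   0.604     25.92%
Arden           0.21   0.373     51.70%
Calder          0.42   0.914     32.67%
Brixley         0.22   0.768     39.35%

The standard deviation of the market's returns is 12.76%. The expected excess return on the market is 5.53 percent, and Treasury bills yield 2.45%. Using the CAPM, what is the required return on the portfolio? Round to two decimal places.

13.54%

β_Dray = 0.604 × 25.92% / 12.76% = 1.2269
β_Arden = 0.373 × 51.70% / 12.76% = 1.5113
β_Calder = 0.914 × 32.67% / 12.76% = 2.3402
β_Brixley = 0.768 × 39.35% / 12.76% = 2.3684
β_P = Σ w_i β_i = 0.15×1.2269 + 0.21×1.5113 + 0.42×2.3402 + 0.22×2.3684 = 2.0053
E(R_P) = R_f + β_P × MRP = 2.45% + 2.0053 × 5.53% = 13.54%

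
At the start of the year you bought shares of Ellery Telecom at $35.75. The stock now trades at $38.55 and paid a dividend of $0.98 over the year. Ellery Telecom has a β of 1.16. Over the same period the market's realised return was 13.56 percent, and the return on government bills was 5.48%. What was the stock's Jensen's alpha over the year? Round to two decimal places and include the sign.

Realised HPR = (P1 + D1 − P0) / P0 = (38.55 + 0.98 − 35.75) / 35.75 = 3.78 / 35.75 = 10.5734%
MRP = 13.56% − 5.48% = 8.08%
CAPM required = R_f + β·MRP = 5.48% + 1.16 × 8.08% = 14.8528%
α = realised − required = 10.5734% − 14.8528% = -4.28%

-4.28%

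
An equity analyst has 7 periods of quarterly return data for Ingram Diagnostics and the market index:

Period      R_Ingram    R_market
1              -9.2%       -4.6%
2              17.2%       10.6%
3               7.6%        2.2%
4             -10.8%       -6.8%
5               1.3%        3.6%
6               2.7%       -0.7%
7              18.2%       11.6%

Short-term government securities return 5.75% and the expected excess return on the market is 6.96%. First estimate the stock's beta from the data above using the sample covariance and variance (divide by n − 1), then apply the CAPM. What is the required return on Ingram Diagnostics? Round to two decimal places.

16.72%

Mean R_i = (-9.2 + 17.2 + 7.6 − 10.8 + 1.3 + 2.7 + 18.2) / 7 = 3.8571%
Mean R_m = (-4.6 + 10.6 + 2.2 − 6.8 + 3.6 − 0.7 + 11.6) / 7 = 2.2714%
Σ(R_i − R̄_i)(R_m − R̄_m) = 467.3814  ⇒  Cov = 467.3814 / 6 = 77.8969
Σ(R_m − R̄_m)² = 296.4943  ⇒  Var(R_m) = 296.4943 / 6 = 49.4157
β = Cov / Var(R_m) = 77.8969 / 49.4157 = 1.5764
E(R) = R_f + β × MRP = 5.75% + 1.5764 × 6.96% = 16.72%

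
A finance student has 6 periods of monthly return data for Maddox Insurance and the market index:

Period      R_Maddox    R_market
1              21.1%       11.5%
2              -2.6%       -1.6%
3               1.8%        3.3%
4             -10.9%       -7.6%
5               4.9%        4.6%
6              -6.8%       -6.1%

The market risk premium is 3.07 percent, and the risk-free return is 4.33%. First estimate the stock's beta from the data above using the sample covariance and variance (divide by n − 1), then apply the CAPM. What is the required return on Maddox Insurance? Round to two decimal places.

Mean R_i = (21.1 − 2.6 + 1.8 − 10.9 + 4.9 − 6.8) / 6 = 1.2500%
Mean R_m = (11.5 − 1.6 + 3.3 − 7.6 + 4.6 − 6.1) / 6 = 0.6833%
Σ(R_i − R̄_i)(R_m − R̄_m) = 394.4850  ⇒  Cov = 394.4850 / 5 = 78.8970
Σ(R_m − R̄_m)² = 259.0283  ⇒  Var(R_m) = 259.0283 / 5 = 51.8057
β = Cov / Var(R_m) = 78.8970 / 51.8057 = 1.5229
E(R) = R_f + β × MRP = 4.33% + 1.5229 × 3.07% = 9.01%

9.01%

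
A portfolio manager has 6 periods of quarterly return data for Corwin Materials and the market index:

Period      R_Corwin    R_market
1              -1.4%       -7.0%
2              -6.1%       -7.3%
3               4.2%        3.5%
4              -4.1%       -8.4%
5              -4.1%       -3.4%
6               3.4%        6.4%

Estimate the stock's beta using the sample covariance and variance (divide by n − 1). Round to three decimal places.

0.605

Mean R_i = (-1.4 − 6.1 + 4.2 − 4.1 − 4.1 + 3.4) / 6 = -1.3500%
Mean R_m = (-7.0 − 7.3 + 3.5 − 8.4 − 3.4 + 6.4) / 6 = -2.7000%
Σ(R_i − R̄_i)(R_m − R̄_m) = 117.3000  ⇒  Cov = 117.3000 / 5 = 23.4600
Σ(R_m − R̄_m)² = 193.8800  ⇒  Var(R_m) = 193.8800 / 5 = 38.7760
β = Cov / Var(R_m) = 23.4600 / 38.7760 = 0.6050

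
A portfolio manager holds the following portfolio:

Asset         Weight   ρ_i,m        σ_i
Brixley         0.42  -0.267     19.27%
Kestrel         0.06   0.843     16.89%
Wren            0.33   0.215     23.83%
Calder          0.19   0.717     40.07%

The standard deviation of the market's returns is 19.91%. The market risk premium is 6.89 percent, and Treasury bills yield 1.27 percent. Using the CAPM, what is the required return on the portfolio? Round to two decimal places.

β_Brixley = -0.267 × 19.27% / 19.91% = -0.2584
β_Kestrel = 0.843 × 16.89% / 19.91% = 0.7151
β_Wren = 0.215 × 23.83% / 19.91% = 0.2573
β_Calder = 0.717 × 40.07% / 19.91% = 1.4430
β_P = Σ w_i β_i = 0.42×-0.2584 + 0.06×0.7151 + 0.33×0.2573 + 0.19×1.4430 = 0.2935
E(R_P) = R_f + β_P × MRP = 1.27% + 0.2935 × 6.89% = 3.29%

3.29%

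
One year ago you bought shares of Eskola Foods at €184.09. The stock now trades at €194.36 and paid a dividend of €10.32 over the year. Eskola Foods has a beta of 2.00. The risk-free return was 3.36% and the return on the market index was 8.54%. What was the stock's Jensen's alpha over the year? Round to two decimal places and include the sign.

-2.54%

Realised HPR = (P1 + D1 − P0) / P0 = (194.36 + 10.32 − 184.09) / 184.09 = 20.59 / 184.09 = 11.1847%
MRP = 8.54% − 3.36% = 5.18%
CAPM required = R_f + β·MRP = 3.36% + 2.00 × 5.18% = 13.7200%
α = realised − required = 11.1847% − 13.7200% = -2.54%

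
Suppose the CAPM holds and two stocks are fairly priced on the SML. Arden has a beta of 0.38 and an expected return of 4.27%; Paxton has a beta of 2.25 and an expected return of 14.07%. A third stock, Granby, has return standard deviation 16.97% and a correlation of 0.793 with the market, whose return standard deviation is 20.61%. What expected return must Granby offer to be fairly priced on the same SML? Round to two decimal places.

5.70%

MRP = (14.07% − 4.27%) / (2.25 − 0.38) = 5.2406%
R_f = 4.27% − 0.38 × 5.2406% = 2.2786%
β_Granby = ρ·σ_i/σ_m = 0.793 × 16.97 / 20.61 = 0.6529
E(R_Granby) = R_f + β × MRP = 2.2786% + 0.6529 × 5.2406% = 5.70%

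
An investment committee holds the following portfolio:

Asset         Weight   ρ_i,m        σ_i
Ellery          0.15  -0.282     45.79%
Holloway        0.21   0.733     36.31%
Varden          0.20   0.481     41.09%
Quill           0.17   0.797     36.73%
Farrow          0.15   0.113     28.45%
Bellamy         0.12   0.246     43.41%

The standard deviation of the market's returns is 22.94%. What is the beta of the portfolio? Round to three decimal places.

β_Ellery = -0.282 × 45.79% / 22.94% = -0.5629
β_Holloway = 0.733 × 36.31% / 22.94% = 1.1602
β_Varden = 0.481 × 41.09% / 22.94% = 0.8616
β_Quill = 0.797 × 36.73% / 22.94% = 1.2761
β_Farrow = 0.113 × 28.45% / 22.94% = 0.1401
β_Bellamy = 0.246 × 43.41% / 22.94% = 0.4655
β_P = Σ w_i β_i = 0.15×-0.5629 + 0.21×1.1602 + 0.20×0.8616 + 0.17×1.2761 + 0.15×0.1401 + 0.12×0.4655 = 0.6253

0.625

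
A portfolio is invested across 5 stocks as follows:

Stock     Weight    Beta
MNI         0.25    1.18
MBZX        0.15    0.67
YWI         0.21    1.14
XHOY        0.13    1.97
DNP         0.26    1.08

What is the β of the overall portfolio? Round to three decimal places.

1.172

β_P = Σ w_i β_i = 0.25×1.18 + 0.15×0.67 + 0.21×1.14 + 0.13×1.97 + 0.26×1.08 = 1.1718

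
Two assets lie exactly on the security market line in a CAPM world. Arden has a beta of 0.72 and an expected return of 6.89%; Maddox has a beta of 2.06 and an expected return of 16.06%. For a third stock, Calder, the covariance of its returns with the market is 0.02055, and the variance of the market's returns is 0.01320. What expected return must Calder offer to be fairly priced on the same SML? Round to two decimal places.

12.62%

MRP = (16.06% − 6.89%) / (2.06 − 0.72) = 6.8433%
R_f = 6.89% − 0.72 × 6.8433% = 1.9628%
β_Calder = Cov / Var(R_m) = 0.02055 / 0.01320 = 1.5568
E(R_Calder) = R_f + β × MRP = 1.9628% + 1.5568 × 6.8433% = 12.62%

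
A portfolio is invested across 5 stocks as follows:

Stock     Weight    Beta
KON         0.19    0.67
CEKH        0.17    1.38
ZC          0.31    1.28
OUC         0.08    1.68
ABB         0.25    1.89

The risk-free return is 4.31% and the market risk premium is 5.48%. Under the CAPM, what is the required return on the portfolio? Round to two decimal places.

β_P = Σ w_i β_i = 0.19×0.67 + 0.17×1.38 + 0.31×1.28 + 0.08×1.68 + 0.25×1.89 = 1.3656
E(R_P) = R_f + β_P × MRP = 4.31% + 1.3656 × 5.48% = 11.79%

11.79%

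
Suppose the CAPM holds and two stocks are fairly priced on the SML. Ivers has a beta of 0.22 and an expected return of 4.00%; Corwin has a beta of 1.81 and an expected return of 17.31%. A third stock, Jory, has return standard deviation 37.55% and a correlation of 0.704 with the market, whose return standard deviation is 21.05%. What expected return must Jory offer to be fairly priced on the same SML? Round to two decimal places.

12.67%

MRP = (17.31% − 4.00%) / (1.81 − 0.22) = 8.3711%
R_f = 4.00% − 0.22 × 8.3711% = 2.1584%
β_Jory = ρ·σ_i/σ_m = 0.704 × 37.55 / 21.05 = 1.2558
E(R_Jory) = R_f + β × MRP = 2.1584% + 1.2558 × 8.3711% = 12.67%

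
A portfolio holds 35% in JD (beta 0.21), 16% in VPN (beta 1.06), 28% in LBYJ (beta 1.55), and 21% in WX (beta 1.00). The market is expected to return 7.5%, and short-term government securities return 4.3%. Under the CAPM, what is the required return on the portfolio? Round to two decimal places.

β_P = Σ w_i β_i = 0.35×0.21 + 0.16×1.06 + 0.28×1.55 + 0.21×1.00 = 0.8871
MRP = 7.5% − 4.3% = 3.20%
E(R_P) = R_f + β_P × MRP = 4.3% + 0.8871 × 3.2% = 7.14%

7.14%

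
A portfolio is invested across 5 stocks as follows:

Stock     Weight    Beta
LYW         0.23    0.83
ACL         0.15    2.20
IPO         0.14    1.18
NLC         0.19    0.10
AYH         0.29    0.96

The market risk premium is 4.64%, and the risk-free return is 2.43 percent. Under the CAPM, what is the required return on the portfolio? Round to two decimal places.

6.99%

β_P = Σ w_i β_i = 0.23×0.83 + 0.15×2.20 + 0.14×1.18 + 0.19×0.10 + 0.29×0.96 = 0.9835
E(R_P) = R_f + β_P × MRP = 2.43% + 0.9835 × 4.64% = 6.99%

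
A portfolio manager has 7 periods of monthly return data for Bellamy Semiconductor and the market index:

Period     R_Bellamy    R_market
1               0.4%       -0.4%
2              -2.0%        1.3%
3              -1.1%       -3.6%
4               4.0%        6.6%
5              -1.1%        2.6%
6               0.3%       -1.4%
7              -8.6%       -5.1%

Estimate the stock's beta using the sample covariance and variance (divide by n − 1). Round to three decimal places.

0.732

Mean R_i = (0.4 − 2.0 − 1.1 + 4.0 − 1.1 + 0.3 − 8.6) / 7 = -1.1571%
Mean R_m = (-0.4 + 1.3 − 3.6 + 6.6 + 2.6 − 1.4 − 5.1) / 7 = 0.0000%
Σ(R_i − R̄_i)(R_m − R̄_m) = 68.1800  ⇒  Cov = 68.1800 / 6 = 11.3633
Σ(R_m − R̄_m)² = 93.1000  ⇒  Var(R_m) = 93.1000 / 6 = 15.5167
β = Cov / Var(R_m) = 11.3633 / 15.5167 = 0.7323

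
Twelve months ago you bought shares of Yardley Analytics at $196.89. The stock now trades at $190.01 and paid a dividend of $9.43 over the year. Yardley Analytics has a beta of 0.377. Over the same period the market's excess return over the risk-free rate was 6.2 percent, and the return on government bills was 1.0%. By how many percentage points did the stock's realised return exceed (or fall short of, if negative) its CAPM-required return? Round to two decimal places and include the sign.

-2.04%

Realised HPR = (P1 + D1 − P0) / P0 = (190.01 + 9.43 − 196.89) / 196.89 = 2.55 / 196.89 = 1.2951%
CAPM required = R_f + β·MRP = 1.0% + 0.377 × 6.2% = 3.3374%
α = realised − required = 1.2951% − 3.3374% = -2.04%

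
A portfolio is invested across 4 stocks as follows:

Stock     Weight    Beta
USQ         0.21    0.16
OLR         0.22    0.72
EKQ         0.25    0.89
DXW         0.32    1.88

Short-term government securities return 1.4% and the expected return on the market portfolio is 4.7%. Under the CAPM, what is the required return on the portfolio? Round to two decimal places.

4.75%

β_P = Σ w_i β_i = 0.21×0.16 + 0.22×0.72 + 0.25×0.89 + 0.32×1.88 = 1.0161
MRP = 4.7% − 1.4% = 3.30%
E(R_P) = R_f + β_P × MRP = 1.4% + 1.0161 × 3.3% = 4.75%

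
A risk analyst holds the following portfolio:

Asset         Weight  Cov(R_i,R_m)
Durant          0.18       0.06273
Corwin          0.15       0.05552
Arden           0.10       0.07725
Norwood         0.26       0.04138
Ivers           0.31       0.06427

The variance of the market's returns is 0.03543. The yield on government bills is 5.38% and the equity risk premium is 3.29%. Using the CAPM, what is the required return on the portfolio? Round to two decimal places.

10.77%

β_Durant = 0.06273 / 0.03543 = 1.7705
β_Corwin = 0.05552 / 0.03543 = 1.5670
β_Arden = 0.07725 / 0.03543 = 2.1804
β_Norwood = 0.04138 / 0.03543 = 1.1679
β_Ivers = 0.06427 / 0.03543 = 1.8140
β_P = Σ w_i β_i = 0.18×1.7705 + 0.15×1.5670 + 0.10×2.1804 + 0.26×1.1679 + 0.31×1.8140 = 1.6378
E(R_P) = R_f + β_P × MRP = 5.38% + 1.6378 × 3.29% = 10.77%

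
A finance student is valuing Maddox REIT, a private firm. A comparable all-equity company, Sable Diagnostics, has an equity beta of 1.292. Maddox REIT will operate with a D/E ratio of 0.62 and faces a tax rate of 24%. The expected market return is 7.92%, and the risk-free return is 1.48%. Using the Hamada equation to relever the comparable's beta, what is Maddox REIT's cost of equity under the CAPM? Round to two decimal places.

β_L = β_U × [1 + (1 − t)(D/E)] = 1.292 × [1 + (1 − 0.24) × 0.62]
    = 1.292 × [1 + 0.76 × 0.62] = 1.292 × 1.4712 = 1.9008
MRP = 7.92% − 1.48% = 6.44%
E(R) = R_f + β_L × MRP = 1.48% + 1.9008 × 6.44% = 13.72%

13.72%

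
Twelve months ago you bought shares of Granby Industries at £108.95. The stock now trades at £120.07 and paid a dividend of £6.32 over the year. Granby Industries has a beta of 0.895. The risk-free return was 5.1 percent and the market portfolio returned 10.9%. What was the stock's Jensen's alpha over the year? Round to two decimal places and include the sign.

+5.72%

Realised HPR = (P1 + D1 − P0) / P0 = (120.07 + 6.32 − 108.95) / 108.95 = 17.44 / 108.95 = 16.0073%
MRP = 10.9% − 5.1% = 5.80%
CAPM required = R_f + β·MRP = 5.1% + 0.895 × 5.8% = 10.2910%
α = realised − required = 16.0073% − 10.2910% = +5.72%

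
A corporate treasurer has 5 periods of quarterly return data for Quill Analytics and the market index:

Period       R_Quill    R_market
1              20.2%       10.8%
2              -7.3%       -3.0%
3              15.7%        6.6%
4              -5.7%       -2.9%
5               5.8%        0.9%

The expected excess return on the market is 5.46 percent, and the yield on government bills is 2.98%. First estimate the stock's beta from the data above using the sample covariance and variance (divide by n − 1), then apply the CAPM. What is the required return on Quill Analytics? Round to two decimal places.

Mean R_i = (20.2 − 7.3 + 15.7 − 5.7 + 5.8) / 5 = 5.7400%
Mean R_m = (10.8 − 3.0 + 6.6 − 2.9 + 0.9) / 5 = 2.4800%
Σ(R_i − R̄_i)(R_m − R̄_m) = 294.2540  ⇒  Cov = 294.2540 / 4 = 73.5635
Σ(R_m − R̄_m)² = 147.6680  ⇒  Var(R_m) = 147.6680 / 4 = 36.9170
β = Cov / Var(R_m) = 73.5635 / 36.9170 = 1.9927
E(R) = R_f + β × MRP = 2.98% + 1.9927 × 5.46% = 13.86%

13.86%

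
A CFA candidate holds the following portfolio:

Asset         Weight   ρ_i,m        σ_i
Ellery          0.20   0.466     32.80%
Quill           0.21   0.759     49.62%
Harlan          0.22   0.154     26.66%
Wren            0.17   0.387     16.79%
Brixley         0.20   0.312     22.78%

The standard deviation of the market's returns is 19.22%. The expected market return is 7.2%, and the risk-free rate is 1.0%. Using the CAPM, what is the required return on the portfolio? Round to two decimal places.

β_Ellery = 0.466 × 32.80% / 19.22% = 0.7953
β_Quill = 0.759 × 49.62% / 19.22% = 1.9595
β_Harlan = 0.154 × 26.66% / 19.22% = 0.2136
β_Wren = 0.387 × 16.79% / 19.22% = 0.3381
β_Brixley = 0.312 × 22.78% / 19.22% = 0.3698
β_P = Σ w_i β_i = 0.20×0.7953 + 0.21×1.9595 + 0.22×0.2136 + 0.17×0.3381 + 0.20×0.3698 = 0.7490
MRP = 7.2% − 1.0% = 6.20%
E(R_P) = R_f + β_P × MRP = 1.0% + 0.7490 × 6.2% = 5.64%

5.64%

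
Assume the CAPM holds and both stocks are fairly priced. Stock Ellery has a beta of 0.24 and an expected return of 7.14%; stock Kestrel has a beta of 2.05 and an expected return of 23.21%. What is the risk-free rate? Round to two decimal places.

Both satisfy E(R) = R_f + β·MRP, so the slope of the SML is
MRP = (23.21% − 7.14%) / (2.05 − 0.24) = 16.07% / 1.81 = 8.8785%
R_f = E(R_Ellery) − β_Ellery·MRP = 7.14% − 0.24 × 8.8785% = 5.0092%

5.01%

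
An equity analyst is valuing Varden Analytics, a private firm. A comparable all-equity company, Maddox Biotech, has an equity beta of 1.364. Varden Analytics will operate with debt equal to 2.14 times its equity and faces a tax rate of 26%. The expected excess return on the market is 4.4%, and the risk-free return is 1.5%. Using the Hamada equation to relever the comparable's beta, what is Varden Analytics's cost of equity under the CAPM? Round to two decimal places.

β_L = β_U × [1 + (1 − t)(D/E)] = 1.364 × [1 + (1 − 0.26) × 2.14]
    = 1.364 × [1 + 0.74 × 2.14] = 1.364 × 2.5836 = 3.5240
E(R) = R_f + β_L × MRP = 1.5% + 3.5240 × 4.4% = 17.01%

17.01%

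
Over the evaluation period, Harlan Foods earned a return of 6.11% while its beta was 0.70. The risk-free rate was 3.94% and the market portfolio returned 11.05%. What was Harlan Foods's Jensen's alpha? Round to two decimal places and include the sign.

-2.81%

Market excess return = 11.05% − 3.94% = 7.11%
CAPM benchmark = R_f + β(R_m − R_f) = 3.94% + 0.70 × 7.11% = 8.9170%
α = actual − benchmark = 6.11% − 8.9170% = -2.81%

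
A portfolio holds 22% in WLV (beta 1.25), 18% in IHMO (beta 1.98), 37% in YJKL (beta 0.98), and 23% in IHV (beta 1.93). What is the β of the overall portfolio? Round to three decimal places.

1.438

β_P = Σ w_i β_i = 0.22×1.25 + 0.18×1.98 + 0.37×0.98 + 0.23×1.93 = 1.4379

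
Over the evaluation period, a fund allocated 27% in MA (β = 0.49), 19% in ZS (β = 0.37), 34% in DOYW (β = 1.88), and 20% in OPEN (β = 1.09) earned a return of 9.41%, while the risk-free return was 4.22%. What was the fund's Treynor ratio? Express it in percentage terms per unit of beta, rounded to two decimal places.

4.90%

β_P = 0.27×0.49 + 0.19×0.37 + 0.34×1.88 + 0.20×1.09 = 1.0598
Treynor = (R_P − R_f) / β_P = (9.41% − 4.22%) / 1.0598 = 5.19% / 1.0598 = 4.90%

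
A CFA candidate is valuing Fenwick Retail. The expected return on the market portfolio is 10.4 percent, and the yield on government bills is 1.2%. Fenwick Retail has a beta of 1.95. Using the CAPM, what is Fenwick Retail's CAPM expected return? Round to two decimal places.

19.14%

Market risk premium = E(R_m) − R_f = 10.4% − 1.2% = 9.20%
E(R) = R_f + β × MRP = 1.2% + 1.95 × 9.2% = 19.14%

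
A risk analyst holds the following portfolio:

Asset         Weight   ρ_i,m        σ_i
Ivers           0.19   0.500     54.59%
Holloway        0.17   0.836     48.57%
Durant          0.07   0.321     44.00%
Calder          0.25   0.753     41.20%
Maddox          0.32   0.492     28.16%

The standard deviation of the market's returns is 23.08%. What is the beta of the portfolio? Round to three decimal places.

β_Ivers = 0.500 × 54.59% / 23.08% = 1.1826
β_Holloway = 0.836 × 48.57% / 23.08% = 1.7593
β_Durant = 0.321 × 44.00% / 23.08% = 0.6120
β_Calder = 0.753 × 41.20% / 23.08% = 1.3442
β_Maddox = 0.492 × 28.16% / 23.08% = 0.6003
β_P = Σ w_i β_i = 0.19×1.1826 + 0.17×1.7593 + 0.07×0.6120 + 0.25×1.3442 + 0.32×0.6003 = 1.0948

1.095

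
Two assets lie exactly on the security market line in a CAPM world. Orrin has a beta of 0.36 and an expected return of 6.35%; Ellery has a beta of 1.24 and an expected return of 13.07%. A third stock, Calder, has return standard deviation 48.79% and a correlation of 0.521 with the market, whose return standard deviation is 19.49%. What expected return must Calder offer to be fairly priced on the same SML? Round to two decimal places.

13.56%

MRP = (13.07% − 6.35%) / (1.24 − 0.36) = 7.6364%
R_f = 6.35% − 0.36 × 7.6364% = 3.6009%
β_Calder = ρ·σ_i/σ_m = 0.521 × 48.79 / 19.49 = 1.3042
E(R_Calder) = R_f + β × MRP = 3.6009% + 1.3042 × 7.6364% = 13.56%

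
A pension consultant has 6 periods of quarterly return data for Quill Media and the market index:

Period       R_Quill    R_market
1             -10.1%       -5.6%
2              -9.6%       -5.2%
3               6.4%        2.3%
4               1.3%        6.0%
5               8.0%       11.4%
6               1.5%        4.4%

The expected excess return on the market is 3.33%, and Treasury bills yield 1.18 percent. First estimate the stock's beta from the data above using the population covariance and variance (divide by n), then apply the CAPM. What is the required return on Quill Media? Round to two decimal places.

4.70%

Mean R_i = (-10.1 − 9.6 + 6.4 + 1.3 + 8.0 + 1.5) / 6 = -0.4167%
Mean R_m = (-5.6 − 5.2 + 2.3 + 6.0 + 11.4 + 4.4) / 6 = 2.2167%
Σ(R_i − R̄_i)(R_m − R̄_m) = 232.3417  ⇒  Cov = 232.3417 / 6 = 38.7236
Σ(R_m − R̄_m)² = 219.5283  ⇒  Var(R_m) = 219.5283 / 6 = 36.5881
β = Cov / Var(R_m) = 38.7236 / 36.5881 = 1.0584
E(R) = R_f + β × MRP = 1.18% + 1.0584 × 3.33% = 4.70%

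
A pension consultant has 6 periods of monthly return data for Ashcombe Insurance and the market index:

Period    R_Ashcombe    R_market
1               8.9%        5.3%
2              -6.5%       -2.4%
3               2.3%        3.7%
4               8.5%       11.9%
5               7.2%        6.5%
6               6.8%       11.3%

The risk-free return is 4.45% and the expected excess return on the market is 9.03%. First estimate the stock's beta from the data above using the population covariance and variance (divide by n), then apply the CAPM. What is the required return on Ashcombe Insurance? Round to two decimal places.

Mean R_i = (8.9 − 6.5 + 2.3 + 8.5 + 7.2 + 6.8) / 6 = 4.5333%
Mean R_m = (5.3 − 2.4 + 3.7 + 11.9 + 6.5 + 11.3) / 6 = 6.0500%
Σ(R_i − R̄_i)(R_m − R̄_m) = 131.5100  ⇒  Cov = 131.5100 / 6 = 21.9183
Σ(R_m − R̄_m)² = 139.4750  ⇒  Var(R_m) = 139.4750 / 6 = 23.2458
β = Cov / Var(R_m) = 21.9183 / 23.2458 = 0.9429
E(R) = R_f + β × MRP = 4.45% + 0.9429 × 9.03% = 12.96%

12.96%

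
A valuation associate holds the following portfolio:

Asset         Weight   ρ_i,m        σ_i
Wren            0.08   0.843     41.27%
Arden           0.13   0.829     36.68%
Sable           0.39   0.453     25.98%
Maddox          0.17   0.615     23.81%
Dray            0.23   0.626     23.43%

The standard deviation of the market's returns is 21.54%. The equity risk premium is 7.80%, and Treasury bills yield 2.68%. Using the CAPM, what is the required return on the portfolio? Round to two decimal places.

8.90%

β_Wren = 0.843 × 41.27% / 21.54% = 1.6152
β_Arden = 0.829 × 36.68% / 21.54% = 1.4117
β_Sable = 0.453 × 25.98% / 21.54% = 0.5464
β_Maddox = 0.615 × 23.81% / 21.54% = 0.6798
β_Dray = 0.626 × 23.43% / 21.54% = 0.6809
β_P = Σ w_i β_i = 0.08×1.6152 + 0.13×1.4117 + 0.39×0.5464 + 0.17×0.6798 + 0.23×0.6809 = 0.7980
E(R_P) = R_f + β_P × MRP = 2.68% + 0.7980 × 7.80% = 8.90%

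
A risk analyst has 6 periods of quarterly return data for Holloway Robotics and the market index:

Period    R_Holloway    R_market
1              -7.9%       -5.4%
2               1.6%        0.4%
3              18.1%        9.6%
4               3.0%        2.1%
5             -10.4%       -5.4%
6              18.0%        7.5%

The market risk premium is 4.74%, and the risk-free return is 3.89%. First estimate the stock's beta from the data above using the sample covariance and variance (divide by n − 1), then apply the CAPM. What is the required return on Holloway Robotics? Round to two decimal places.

Mean R_i = (-7.9 + 1.6 + 18.1 + 3.0 − 10.4 + 18.0) / 6 = 3.7333%
Mean R_m = (-5.4 + 0.4 + 9.6 + 2.1 − 5.4 + 7.5) / 6 = 1.4667%
Σ(R_i − R̄_i)(R_m − R̄_m) = 381.6667  ⇒  Cov = 381.6667 / 5 = 76.3333
Σ(R_m − R̄_m)² = 198.3933  ⇒  Var(R_m) = 198.3933 / 5 = 39.6787
β = Cov / Var(R_m) = 76.3333 / 39.6787 = 1.9238
E(R) = R_f + β × MRP = 3.89% + 1.9238 × 4.74% = 13.01%

13.01%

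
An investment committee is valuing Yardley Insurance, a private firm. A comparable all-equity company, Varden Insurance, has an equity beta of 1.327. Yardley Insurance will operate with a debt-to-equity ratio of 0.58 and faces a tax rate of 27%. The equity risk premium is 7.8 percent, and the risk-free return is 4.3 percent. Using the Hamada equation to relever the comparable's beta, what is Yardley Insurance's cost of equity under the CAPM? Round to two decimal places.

19.03%

β_L = β_U × [1 + (1 − t)(D/E)] = 1.327 × [1 + (1 − 0.27) × 0.58]
    = 1.327 × [1 + 0.73 × 0.58] = 1.327 × 1.4234 = 1.8889
E(R) = R_f + β_L × MRP = 4.3% + 1.8889 × 7.8% = 19.03%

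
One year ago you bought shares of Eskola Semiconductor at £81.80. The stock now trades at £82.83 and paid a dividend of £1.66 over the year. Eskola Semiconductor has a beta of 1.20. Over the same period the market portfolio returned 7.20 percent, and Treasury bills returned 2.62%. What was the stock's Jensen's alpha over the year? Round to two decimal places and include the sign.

-4.83%

Realised HPR = (P1 + D1 − P0) / P0 = (82.83 + 1.66 − 81.80) / 81.80 = 2.69 / 81.80 = 3.2885%
MRP = 7.20% − 2.62% = 4.58%
CAPM required = R_f + β·MRP = 2.62% + 1.20 × 4.58% = 8.1160%
α = realised − required = 3.2885% − 8.1160% = -4.83%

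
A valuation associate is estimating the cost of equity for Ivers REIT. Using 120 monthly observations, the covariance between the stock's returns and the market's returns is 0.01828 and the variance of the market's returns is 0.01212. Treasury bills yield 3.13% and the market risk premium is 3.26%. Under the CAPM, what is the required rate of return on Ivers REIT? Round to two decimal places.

β = Cov(R_i, R_m) / Var(R_m) = 0.01828 / 0.01212 = 1.5083
E(R) = R_f + β × MRP = 3.13% + 1.5083 × 3.26% = 8.05%

8.05%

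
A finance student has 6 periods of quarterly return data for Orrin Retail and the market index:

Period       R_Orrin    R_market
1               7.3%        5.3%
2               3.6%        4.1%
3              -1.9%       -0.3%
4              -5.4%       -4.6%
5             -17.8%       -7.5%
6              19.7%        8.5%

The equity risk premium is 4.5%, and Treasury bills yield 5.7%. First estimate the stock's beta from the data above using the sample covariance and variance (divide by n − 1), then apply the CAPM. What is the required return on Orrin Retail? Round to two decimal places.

14.59%

Mean R_i = (7.3 + 3.6 − 1.9 − 5.4 − 17.8 + 19.7) / 6 = 0.9167%
Mean R_m = (5.3 + 4.1 − 0.3 − 4.6 − 7.5 + 8.5) / 6 = 0.9167%
Σ(R_i − R̄_i)(R_m − R̄_m) = 374.7683  ⇒  Cov = 374.7683 / 5 = 74.9537
Σ(R_m − R̄_m)² = 189.6083  ⇒  Var(R_m) = 189.6083 / 5 = 37.9217
β = Cov / Var(R_m) = 74.9537 / 37.9217 = 1.9765
E(R) = R_f + β × MRP = 5.7% + 1.9765 × 4.5% = 14.59%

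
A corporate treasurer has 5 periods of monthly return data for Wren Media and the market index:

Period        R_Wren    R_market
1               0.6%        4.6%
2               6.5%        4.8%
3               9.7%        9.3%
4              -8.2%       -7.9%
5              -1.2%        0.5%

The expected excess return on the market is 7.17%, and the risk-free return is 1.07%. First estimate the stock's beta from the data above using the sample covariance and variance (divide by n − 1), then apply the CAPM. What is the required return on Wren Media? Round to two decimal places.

8.40%

Mean R_i = (0.6 + 6.5 + 9.7 − 8.2 − 1.2) / 5 = 1.4800%
Mean R_m = (4.6 + 4.8 + 9.3 − 7.9 + 0.5) / 5 = 2.2600%
Σ(R_i − R̄_i)(R_m − R̄_m) = 171.6260  ⇒  Cov = 171.6260 / 4 = 42.9065
Σ(R_m − R̄_m)² = 167.8120  ⇒  Var(R_m) = 167.8120 / 4 = 41.9530
β = Cov / Var(R_m) = 42.9065 / 41.9530 = 1.0227
E(R) = R_f + β × MRP = 1.07% + 1.0227 × 7.17% = 8.40%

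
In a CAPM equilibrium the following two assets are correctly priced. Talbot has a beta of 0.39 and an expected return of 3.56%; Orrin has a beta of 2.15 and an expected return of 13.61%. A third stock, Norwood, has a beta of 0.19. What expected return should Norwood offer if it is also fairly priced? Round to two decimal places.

2.42%

MRP (SML slope) = (13.61% − 3.56%) / (2.15 − 0.39) = 10.05% / 1.76 = 5.7102%
R_f (intercept) = 3.56% − 0.39 × 5.7102% = 1.3330%
E(R_Norwood) = R_f + β × MRP = 1.3330% + 0.19 × 5.7102% = 2.42%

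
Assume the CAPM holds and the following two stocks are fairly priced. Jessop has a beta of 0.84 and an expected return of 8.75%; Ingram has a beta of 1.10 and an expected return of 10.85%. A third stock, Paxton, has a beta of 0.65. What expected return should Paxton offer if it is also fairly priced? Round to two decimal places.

MRP (SML slope) = (10.85% − 8.75%) / (1.10 − 0.84) = 2.10% / 0.26 = 8.0769%
R_f (intercept) = 8.75% − 0.84 × 8.0769% = 1.9654%
E(R_Paxton) = R_f + β × MRP = 1.9654% + 0.65 × 8.0769% = 7.22%

7.22%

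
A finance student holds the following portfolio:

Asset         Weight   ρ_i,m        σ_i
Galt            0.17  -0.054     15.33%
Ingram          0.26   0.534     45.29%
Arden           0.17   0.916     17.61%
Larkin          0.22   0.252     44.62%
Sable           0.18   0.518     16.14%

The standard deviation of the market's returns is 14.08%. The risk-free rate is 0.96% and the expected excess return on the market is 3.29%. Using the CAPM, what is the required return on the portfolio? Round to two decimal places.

3.97%

β_Galt = -0.054 × 15.33% / 14.08% = -0.0588
β_Ingram = 0.534 × 45.29% / 14.08% = 1.7177
β_Arden = 0.916 × 17.61% / 14.08% = 1.1457
β_Larkin = 0.252 × 44.62% / 14.08% = 0.7986
β_Sable = 0.518 × 16.14% / 14.08% = 0.5938
β_P = Σ w_i β_i = 0.17×-0.0588 + 0.26×1.7177 + 0.17×1.1457 + 0.22×0.7986 + 0.18×0.5938 = 0.9140
E(R_P) = R_f + β_P × MRP = 0.96% + 0.9140 × 3.29% = 3.97%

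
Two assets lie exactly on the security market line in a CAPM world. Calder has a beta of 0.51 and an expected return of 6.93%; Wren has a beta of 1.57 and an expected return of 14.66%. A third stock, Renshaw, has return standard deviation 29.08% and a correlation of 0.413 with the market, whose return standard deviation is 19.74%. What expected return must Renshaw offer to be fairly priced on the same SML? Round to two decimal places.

7.65%

MRP = (14.66% − 6.93%) / (1.57 − 0.51) = 7.2925%
R_f = 6.93% − 0.51 × 7.2925% = 3.2108%
β_Renshaw = ρ·σ_i/σ_m = 0.413 × 29.08 / 19.74 = 0.6084
E(R_Renshaw) = R_f + β × MRP = 3.2108% + 0.6084 × 7.2925% = 7.65%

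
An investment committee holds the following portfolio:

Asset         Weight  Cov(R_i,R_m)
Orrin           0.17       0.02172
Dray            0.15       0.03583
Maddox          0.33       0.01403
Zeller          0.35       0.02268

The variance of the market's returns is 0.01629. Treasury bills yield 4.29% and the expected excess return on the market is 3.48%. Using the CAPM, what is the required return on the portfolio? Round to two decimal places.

8.91%

β_Orrin = 0.02172 / 0.01629 = 1.3333
β_Dray = 0.03583 / 0.01629 = 2.1995
β_Maddox = 0.01403 / 0.01629 = 0.8613
β_Zeller = 0.02268 / 0.01629 = 1.3923
β_P = Σ w_i β_i = 0.17×1.3333 + 0.15×2.1995 + 0.33×0.8613 + 0.35×1.3923 = 1.3281
E(R_P) = R_f + β_P × MRP = 4.29% + 1.3281 × 3.48% = 8.91%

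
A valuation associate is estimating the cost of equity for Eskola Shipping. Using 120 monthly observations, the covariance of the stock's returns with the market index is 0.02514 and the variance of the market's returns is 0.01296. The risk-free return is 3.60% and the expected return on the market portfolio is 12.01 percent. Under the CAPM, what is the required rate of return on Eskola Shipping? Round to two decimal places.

β = Cov(R_i, R_m) / Var(R_m) = 0.02514 / 0.01296 = 1.9398
MRP = 12.01% − 3.60% = 8.41%
E(R) = R_f + β × MRP = 3.60% + 1.9398 × 8.41% = 19.91%

19.91%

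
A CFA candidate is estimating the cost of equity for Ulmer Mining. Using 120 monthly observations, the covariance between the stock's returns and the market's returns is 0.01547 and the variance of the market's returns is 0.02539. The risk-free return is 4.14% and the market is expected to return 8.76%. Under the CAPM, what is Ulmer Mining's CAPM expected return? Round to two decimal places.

β = Cov(R_i, R_m) / Var(R_m) = 0.01547 / 0.02539 = 0.6093
MRP = 8.76% − 4.14% = 4.62%
E(R) = R_f + β × MRP = 4.14% + 0.6093 × 4.62% = 6.95%

6.95%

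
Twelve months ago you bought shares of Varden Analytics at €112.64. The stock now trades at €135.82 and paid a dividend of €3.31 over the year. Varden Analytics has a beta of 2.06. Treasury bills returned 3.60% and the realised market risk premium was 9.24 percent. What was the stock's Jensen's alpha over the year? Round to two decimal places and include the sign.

Realised HPR = (P1 + D1 − P0) / P0 = (135.82 + 3.31 − 112.64) / 112.64 = 26.49 / 112.64 = 23.5174%
CAPM required = R_f + β·MRP = 3.60% + 2.06 × 9.24% = 22.6344%
α = realised − required = 23.5174% − 22.6344% = +0.88%

+0.88%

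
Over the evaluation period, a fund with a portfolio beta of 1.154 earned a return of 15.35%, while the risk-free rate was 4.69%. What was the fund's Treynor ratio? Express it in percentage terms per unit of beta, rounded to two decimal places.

9.24%

Treynor = (R_P − R_f) / β_P = (15.35% − 4.69%) / 1.1540 = 10.66% / 1.1540 = 9.24%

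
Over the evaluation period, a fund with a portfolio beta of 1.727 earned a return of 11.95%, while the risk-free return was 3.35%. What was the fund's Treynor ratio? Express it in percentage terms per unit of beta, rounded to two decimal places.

4.98%

Treynor = (R_P − R_f) / β_P = (11.95% − 3.35%) / 1.7270 = 8.60% / 1.7270 = 4.98%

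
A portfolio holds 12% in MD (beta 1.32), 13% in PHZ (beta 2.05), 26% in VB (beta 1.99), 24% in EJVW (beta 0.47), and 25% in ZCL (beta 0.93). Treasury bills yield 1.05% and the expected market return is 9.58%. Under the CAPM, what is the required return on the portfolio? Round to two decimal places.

β_P = Σ w_i β_i = 0.12×1.32 + 0.13×2.05 + 0.26×1.99 + 0.24×0.47 + 0.25×0.93 = 1.2876
MRP = 9.58% − 1.05% = 8.53%
E(R_P) = R_f + β_P × MRP = 1.05% + 1.2876 × 8.53% = 12.03%

12.03%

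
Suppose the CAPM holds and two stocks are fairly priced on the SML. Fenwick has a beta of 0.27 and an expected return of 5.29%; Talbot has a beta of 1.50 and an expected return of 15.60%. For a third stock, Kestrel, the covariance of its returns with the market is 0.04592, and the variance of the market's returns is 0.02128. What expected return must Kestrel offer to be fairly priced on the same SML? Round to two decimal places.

MRP = (15.60% − 5.29%) / (1.50 − 0.27) = 8.3821%
R_f = 5.29% − 0.27 × 8.3821% = 3.0268%
β_Kestrel = Cov / Var(R_m) = 0.04592 / 0.02128 = 2.1579
E(R_Kestrel) = R_f + β × MRP = 3.0268% + 2.1579 × 8.3821% = 21.11%

21.11%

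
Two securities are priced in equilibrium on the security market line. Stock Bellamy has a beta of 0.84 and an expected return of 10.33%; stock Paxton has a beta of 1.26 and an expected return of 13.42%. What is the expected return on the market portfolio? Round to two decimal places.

Both satisfy E(R) = R_f + β·MRP, so the slope of the SML is
MRP = (13.42% − 10.33%) / (1.26 − 0.84) = 3.09% / 0.42 = 7.3571%
R_f = E(R_Bellamy) − β_Bellamy·MRP = 10.33% − 0.84 × 7.3571% = 4.1500%
E(R_m) = R_f + MRP = 4.1500% + 7.3571% = 11.51%

11.51%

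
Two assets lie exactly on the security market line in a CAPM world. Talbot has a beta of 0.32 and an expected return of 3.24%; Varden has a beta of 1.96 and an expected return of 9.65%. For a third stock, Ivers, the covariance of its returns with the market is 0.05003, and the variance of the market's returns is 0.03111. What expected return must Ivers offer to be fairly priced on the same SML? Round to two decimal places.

MRP = (9.65% − 3.24%) / (1.96 − 0.32) = 3.9085%
R_f = 3.24% − 0.32 × 3.9085% = 1.9893%
β_Ivers = Cov / Var(R_m) = 0.05003 / 0.03111 = 1.6082
E(R_Ivers) = R_f + β × MRP = 1.9893% + 1.6082 × 3.9085% = 8.27%

8.27%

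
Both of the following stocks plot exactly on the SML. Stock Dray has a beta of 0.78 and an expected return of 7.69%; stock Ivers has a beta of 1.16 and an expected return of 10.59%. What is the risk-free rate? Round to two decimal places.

1.74%

Both satisfy E(R) = R_f + β·MRP, so the slope of the SML is
MRP = (10.59% − 7.69%) / (1.16 − 0.78) = 2.90% / 0.38 = 7.6316%
R_f = E(R_Dray) − β_Dray·MRP = 7.69% − 0.78 × 7.6316% = 1.7374%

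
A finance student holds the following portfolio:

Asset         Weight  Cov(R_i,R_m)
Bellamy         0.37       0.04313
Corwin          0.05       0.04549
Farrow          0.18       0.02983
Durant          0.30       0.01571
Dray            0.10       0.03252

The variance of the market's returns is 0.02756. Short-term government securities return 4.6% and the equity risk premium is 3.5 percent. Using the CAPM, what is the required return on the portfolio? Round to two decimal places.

8.61%

β_Bellamy = 0.04313 / 0.02756 = 1.5649
β_Corwin = 0.04549 / 0.02756 = 1.6506
β_Farrow = 0.02983 / 0.02756 = 1.0824
β_Durant = 0.01571 / 0.02756 = 0.5700
β_Dray = 0.03252 / 0.02756 = 1.1800
β_P = Σ w_i β_i = 0.37×1.5649 + 0.05×1.6506 + 0.18×1.0824 + 0.30×0.5700 + 0.10×1.1800 = 1.1454
E(R_P) = R_f + β_P × MRP = 4.6% + 1.1454 × 3.5% = 8.61%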